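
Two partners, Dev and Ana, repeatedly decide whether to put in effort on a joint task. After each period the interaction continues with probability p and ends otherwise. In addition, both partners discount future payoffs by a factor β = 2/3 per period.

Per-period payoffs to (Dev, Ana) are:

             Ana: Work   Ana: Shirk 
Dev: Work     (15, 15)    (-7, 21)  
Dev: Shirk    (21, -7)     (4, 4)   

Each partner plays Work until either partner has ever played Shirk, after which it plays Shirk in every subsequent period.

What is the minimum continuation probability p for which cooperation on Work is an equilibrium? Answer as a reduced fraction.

9/17

Expected continuation weight on next period's payoff is β·p = 2/3·p, which plays the role of the discount factor.
Cooperation requires 2/3·p ≥ (21−15)/(21−4) = 6/17, hence p ≥ 9/17.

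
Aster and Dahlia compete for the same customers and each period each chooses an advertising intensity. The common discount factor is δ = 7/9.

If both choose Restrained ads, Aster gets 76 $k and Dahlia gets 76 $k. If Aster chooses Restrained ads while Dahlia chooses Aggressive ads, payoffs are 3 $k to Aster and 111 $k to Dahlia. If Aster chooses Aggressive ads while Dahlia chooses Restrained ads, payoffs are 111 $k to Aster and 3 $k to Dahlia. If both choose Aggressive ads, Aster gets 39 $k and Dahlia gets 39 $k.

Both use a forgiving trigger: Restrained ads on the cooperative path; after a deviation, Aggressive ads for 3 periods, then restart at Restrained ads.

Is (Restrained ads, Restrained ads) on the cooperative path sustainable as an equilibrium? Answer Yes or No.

A one-shot deviation gives 111 now, then 39 for 3 periods, then back to 76.
Gain from deviating: (111−76) today; loss: (76−39) in each of the next 3 periods.
No-deviation condition: (76−39)(δ+…+δ^3) ≥ 111−76, i.e. δ+…+δ^3 ≥ 35/37.
At δ = 7/9: δ+…+δ^3 = 1.8532 ≥ 0.9459.
So cooperation is sustainable.

Yes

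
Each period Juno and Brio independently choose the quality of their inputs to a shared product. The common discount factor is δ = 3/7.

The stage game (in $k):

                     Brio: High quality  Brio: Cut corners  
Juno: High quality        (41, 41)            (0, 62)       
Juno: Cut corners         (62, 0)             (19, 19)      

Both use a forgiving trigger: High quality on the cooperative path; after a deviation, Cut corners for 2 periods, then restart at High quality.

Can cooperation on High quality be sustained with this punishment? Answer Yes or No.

A one-shot deviation gives 62 now, then 19 for 2 periods, then back to 41.
Gain from deviating: (62−41) today; loss: (41−19) in each of the next 2 periods.
No-deviation condition: (41−19)(δ+…+δ^2) ≥ 62−41, i.e. δ+…+δ^2 ≥ 21/22.
At δ = 3/7: δ+…+δ^2 = 0.6122 < 0.9545.
So cooperation is not sustainable.

No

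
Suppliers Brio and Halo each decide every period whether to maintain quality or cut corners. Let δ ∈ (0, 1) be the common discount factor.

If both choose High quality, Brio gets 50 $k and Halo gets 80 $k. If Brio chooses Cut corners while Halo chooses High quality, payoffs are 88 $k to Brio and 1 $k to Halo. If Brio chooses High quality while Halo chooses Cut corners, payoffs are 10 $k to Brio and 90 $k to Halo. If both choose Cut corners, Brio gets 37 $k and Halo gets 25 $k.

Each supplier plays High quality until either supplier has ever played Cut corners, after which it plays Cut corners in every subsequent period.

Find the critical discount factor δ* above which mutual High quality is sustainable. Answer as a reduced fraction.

Brio: cooperation gives 50 each period; deviation gives 88 once then 37 forever.
  50/(1−δ) ≥ 88 + 37δ/(1−δ) ⇒ δ ≥ 38/51.
Halo: cooperation gives 80 each period; deviation gives 90 once then 25 forever.
  δ ≥ 10/65 = 2/13.
Both must hold, so the binding constraint is Brio's: δ ≥ 38/51.

38/51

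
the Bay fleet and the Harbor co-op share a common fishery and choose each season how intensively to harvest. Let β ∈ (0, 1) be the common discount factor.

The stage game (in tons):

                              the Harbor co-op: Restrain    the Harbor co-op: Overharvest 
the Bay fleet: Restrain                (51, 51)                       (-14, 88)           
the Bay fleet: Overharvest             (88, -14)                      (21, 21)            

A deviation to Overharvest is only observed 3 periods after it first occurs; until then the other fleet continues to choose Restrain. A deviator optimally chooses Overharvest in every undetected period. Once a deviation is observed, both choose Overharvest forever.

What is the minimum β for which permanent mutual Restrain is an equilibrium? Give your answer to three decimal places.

0.820

The best deviation is to choose Overharvest for all 3 undetected periods, earning 88 each, then 21 forever once detected.
Deviation value: 88(1−β^3)/(1−β) + 21β^3/(1−β); cooperation value: 51/(1−β).
IC: 51 ≥ 88(1−β^3) + 21β^3 = 88 − 67β^3.
So β^3 ≥ 37/67, giving β ≥ (37/67)^(1/3) ≈ 0.820.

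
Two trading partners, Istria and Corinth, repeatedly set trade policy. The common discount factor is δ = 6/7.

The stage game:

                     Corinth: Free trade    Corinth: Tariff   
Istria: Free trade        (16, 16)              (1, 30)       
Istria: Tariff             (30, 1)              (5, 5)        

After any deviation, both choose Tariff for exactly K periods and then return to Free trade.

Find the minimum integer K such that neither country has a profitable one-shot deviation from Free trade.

2

Need Σ_{k=1}^{K} δ^k ≥ (30−16)/(16−5) = 1.2727 at δ = 6/7.
At K = 1 the sum is 0.8571 < 1.2727; at K = 2 it is 1.5918 ≥ 1.2727.
So the minimum punishment length is K = 2.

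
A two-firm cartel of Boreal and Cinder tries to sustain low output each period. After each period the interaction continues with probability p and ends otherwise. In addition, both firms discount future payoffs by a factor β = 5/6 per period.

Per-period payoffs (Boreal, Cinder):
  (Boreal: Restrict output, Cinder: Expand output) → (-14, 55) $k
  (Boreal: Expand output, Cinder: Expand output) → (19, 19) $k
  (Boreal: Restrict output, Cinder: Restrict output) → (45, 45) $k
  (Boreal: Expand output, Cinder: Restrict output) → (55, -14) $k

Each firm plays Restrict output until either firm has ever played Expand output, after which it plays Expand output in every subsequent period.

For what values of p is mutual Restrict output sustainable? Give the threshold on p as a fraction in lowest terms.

With continuation probability p and discount β, the effective per-period discount factor is βp.
Grim-trigger IC: βp ≥ (55−45)/(55−19) = 5/18.
So p ≥ (5/18)/(5/6) = 1/3.

1/3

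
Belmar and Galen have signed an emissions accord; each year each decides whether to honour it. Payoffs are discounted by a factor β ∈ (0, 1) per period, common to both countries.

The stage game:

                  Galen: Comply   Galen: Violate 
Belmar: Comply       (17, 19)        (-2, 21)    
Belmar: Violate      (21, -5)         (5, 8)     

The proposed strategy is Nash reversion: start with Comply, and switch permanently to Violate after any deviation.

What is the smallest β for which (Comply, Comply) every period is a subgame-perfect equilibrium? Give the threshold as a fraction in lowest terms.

1/4

For Belmar: deviation gain 21−17 = 4, per-period punishment loss 17−5 = 12. IC gives β ≥ 4/16 = 1/4.
For Galen: gain 2, loss 11 per period, so β ≥ 2/13.
The tighter constraint is Belmar's, so cooperation needs β ≥ 1/4.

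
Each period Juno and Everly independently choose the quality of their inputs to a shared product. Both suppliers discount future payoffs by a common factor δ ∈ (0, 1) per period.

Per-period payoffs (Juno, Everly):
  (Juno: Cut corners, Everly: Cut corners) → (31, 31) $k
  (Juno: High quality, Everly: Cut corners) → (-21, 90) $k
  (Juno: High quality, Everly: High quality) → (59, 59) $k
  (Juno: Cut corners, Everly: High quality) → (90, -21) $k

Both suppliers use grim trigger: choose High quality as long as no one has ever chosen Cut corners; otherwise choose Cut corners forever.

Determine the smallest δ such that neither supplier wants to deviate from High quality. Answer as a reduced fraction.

31/59

59/(1−δ) ≥ 90 + 31δ/(1−δ)
59 ≥ 90 − 59δ
δ ≥ 31/59.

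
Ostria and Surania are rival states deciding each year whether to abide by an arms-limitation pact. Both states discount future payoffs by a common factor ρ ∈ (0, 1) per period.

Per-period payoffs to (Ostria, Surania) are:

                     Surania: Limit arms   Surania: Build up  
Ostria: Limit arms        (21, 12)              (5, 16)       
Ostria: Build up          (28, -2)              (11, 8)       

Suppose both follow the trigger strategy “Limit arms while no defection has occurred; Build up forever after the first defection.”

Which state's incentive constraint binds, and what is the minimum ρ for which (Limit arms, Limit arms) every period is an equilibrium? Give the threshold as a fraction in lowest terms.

Surania; ρ ≥ 1/2

Ostria: cooperation gives 21 each period; deviation gives 28 once then 11 forever.
  21/(1−ρ) ≥ 28 + 11ρ/(1−ρ) ⇒ ρ ≥ 7/17.
Surania: cooperation gives 12 each period; deviation gives 16 once then 8 forever.
  ρ ≥ 4/8 = 1/2.
Both must hold, so the binding constraint is Surania's: ρ ≥ 1/2.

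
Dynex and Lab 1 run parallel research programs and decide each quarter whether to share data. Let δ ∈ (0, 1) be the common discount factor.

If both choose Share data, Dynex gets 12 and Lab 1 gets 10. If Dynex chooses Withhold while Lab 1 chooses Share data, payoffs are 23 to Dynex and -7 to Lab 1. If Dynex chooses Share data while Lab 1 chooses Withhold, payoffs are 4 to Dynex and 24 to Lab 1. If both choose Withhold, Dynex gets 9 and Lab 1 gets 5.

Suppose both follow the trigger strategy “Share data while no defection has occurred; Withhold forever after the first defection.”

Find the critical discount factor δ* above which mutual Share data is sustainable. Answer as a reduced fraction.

For Dynex: deviation gain 23−12 = 11, per-period punishment loss 12−9 = 3. IC gives δ ≥ 11/14.
For Lab 1: gain 14, loss 5 per period, so δ ≥ 14/19.
The tighter constraint is Dynex's, so cooperation needs δ ≥ 11/14.

11/14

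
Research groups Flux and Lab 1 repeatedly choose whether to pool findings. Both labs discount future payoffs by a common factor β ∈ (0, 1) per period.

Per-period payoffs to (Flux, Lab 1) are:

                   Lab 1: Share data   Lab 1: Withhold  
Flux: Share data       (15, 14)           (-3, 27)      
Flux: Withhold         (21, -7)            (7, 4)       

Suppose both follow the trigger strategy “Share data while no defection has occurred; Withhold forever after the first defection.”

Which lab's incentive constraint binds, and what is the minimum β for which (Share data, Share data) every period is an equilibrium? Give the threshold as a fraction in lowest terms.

Flux: cooperation gives 15 each period; deviation gives 21 once then 7 forever.
  15/(1−β) ≥ 21 + 7β/(1−β) ⇒ β ≥ 6/14 = 3/7.
Lab 1: cooperation gives 14 each period; deviation gives 27 once then 4 forever.
  β ≥ 13/23.
Both must hold, so the binding constraint is Lab 1's: β ≥ 13/23.

Lab 1; β ≥ 13/23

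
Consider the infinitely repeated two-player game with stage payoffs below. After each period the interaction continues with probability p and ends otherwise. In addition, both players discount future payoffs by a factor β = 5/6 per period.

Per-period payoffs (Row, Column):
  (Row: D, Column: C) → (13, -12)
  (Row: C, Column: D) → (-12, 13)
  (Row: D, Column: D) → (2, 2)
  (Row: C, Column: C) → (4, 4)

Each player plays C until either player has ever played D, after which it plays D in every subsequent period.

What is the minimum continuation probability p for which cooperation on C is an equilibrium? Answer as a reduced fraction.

54/55

With continuation probability p and discount β, the effective per-period discount factor is βp.
Grim-trigger IC: βp ≥ (13−4)/(13−2) = 9/11.
So p ≥ (9/11)/(5/6) = 54/55.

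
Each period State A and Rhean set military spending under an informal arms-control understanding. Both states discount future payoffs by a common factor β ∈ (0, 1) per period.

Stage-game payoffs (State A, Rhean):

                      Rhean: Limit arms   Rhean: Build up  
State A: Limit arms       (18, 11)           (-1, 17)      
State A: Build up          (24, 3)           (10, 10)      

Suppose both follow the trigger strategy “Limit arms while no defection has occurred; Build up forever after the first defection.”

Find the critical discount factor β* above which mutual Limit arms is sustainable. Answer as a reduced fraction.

6/7

For State A: deviation gain 24−18 = 6, per-period punishment loss 18−10 = 8. IC gives β ≥ 6/14 = 3/7.
For Rhean: gain 6, loss 1 per period, so β ≥ 6/7.
The tighter constraint is Rhean's, so cooperation needs β ≥ 6/7.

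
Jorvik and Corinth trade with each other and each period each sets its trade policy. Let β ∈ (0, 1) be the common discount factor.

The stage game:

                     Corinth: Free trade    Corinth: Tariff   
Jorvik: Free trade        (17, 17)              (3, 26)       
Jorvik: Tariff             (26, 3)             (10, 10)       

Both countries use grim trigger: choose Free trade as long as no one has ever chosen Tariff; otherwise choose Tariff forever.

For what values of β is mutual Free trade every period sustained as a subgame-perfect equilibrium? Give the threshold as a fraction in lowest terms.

9/16

17/(1−β) ≥ 26 + 10β/(1−β)
17 ≥ 26 − 16β
β ≥ 9/16.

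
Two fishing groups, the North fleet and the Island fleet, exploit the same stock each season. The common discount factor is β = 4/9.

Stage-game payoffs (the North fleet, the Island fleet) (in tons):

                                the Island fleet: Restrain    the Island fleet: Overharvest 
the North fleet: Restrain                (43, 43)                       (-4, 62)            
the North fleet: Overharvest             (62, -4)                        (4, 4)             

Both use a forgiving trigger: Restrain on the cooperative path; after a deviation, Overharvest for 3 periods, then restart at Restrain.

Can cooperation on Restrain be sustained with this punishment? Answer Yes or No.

Yes

Comparing payoff streams over the 4 periods until play realigns: cooperate → 43(1+β+…+β^3); deviate → 62 + 4(β+…+β^3).
Cooperation is sustained iff (43−4)(β+…+β^3) ≥ 62−43.
β+…+β^3 = 4/9·(1−(4/9)^3)/(1−4/9) = 0.7298, and (62−43)/(43−4) = 0.4872.
0.7298 ≥ 0.4872, so cooperation is sustainable.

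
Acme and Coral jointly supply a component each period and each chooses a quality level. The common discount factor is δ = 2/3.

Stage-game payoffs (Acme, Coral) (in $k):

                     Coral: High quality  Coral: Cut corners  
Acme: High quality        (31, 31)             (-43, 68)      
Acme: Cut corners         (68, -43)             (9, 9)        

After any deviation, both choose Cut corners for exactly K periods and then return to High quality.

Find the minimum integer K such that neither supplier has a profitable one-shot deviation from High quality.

5

IC: δ(1−δ^K)/(1−δ) ≥ (68−31)/(31−9) = 37/22.
With δ = 2/3: need 1 − δ^K ≥ 37/22·(1−2/3)/(2/3), i.e. δ^K ≤ 0.1591.
Since (2/3)^4 = 0.1975 and (2/3)^5 = 0.1317, the smallest such K is 5.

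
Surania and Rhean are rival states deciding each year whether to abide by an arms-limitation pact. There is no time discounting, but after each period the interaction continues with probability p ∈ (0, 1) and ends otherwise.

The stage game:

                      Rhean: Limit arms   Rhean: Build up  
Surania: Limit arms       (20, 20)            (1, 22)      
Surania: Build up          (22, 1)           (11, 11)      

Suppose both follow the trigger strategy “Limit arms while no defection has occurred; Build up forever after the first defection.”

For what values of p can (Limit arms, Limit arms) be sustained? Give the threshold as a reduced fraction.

Expected cooperation value is 20 + p·20 + p²·20 + … = 20/(1−p); deviation gives 22 + p·11/(1−p).
20 ≥ 22(1−p) + 11p ⇒ 11p ≥ 2 ⇒ p ≥ 2/11.

2/11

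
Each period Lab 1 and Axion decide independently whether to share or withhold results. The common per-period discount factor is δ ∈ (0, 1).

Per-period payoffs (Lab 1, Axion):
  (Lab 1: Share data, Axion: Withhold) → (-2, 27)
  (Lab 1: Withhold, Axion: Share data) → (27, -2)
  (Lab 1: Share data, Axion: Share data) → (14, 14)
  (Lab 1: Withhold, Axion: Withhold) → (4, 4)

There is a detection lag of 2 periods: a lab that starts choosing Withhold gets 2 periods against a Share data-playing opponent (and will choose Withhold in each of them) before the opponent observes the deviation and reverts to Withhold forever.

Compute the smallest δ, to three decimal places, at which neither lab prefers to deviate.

0.752

Deviating for the 2 undetected periods gains 27−14 = 13 per period over cooperation, then loses 14−4 = 10 per period forever once punishment starts.
Gain: 13(1 + δ + … + δ^1); loss: 10·δ^2/(1−δ).
No profitable deviation ⇔ 13(1−δ^2) ≤ 10·δ^2, i.e. δ^2 ≥ 13/(13+10) = 13/23.
Hence δ ≥ (13/23)^(1/2) ≈ 0.752.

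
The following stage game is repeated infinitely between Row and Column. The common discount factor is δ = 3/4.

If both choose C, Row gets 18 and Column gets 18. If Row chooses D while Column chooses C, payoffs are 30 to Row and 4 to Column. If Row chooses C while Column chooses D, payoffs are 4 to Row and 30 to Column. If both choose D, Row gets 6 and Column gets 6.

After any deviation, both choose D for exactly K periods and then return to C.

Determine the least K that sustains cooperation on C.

2

No profitable deviation requires (18−6)(δ+…+δ^K) ≥ 30−18, i.e. δ+…+δ^K ≥ 1 ≈ 1.0000.
With δ = 3/4, the partial sums are K=1: 0.7500, K=2: 1.3125.
K = 2 is the first length at which the sum reaches 1.0000.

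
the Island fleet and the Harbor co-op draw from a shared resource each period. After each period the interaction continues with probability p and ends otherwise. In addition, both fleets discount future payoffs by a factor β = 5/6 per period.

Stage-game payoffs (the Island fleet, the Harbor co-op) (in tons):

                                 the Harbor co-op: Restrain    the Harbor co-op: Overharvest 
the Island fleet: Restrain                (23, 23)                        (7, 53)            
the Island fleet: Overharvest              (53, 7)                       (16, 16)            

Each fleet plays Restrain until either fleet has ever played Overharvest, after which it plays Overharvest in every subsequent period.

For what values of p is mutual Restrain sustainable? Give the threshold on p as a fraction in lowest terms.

With continuation probability p and discount β, the effective per-period discount factor is βp.
Grim-trigger IC: βp ≥ (53−23)/(53−16) = 30/37.
So p ≥ (30/37)/(5/6) = 36/37.

36/37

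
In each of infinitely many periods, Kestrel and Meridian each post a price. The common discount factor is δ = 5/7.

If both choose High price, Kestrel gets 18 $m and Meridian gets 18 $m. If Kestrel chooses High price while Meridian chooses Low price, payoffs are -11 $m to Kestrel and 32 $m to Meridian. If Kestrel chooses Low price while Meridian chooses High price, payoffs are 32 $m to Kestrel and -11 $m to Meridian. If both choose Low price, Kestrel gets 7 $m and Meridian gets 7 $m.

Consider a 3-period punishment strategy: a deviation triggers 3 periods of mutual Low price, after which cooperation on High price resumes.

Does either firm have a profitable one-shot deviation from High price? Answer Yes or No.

A one-shot deviation gives 32 now, then 7 for 3 periods, then back to 18.
Gain from deviating: (32−18) today; loss: (18−7) in each of the next 3 periods.
No-deviation condition: (18−7)(δ+…+δ^3) ≥ 32−18, i.e. δ+…+δ^3 ≥ 14/11.
At δ = 5/7: δ+…+δ^3 = 1.5889 ≥ 1.2727.
So cooperation is sustainable.

No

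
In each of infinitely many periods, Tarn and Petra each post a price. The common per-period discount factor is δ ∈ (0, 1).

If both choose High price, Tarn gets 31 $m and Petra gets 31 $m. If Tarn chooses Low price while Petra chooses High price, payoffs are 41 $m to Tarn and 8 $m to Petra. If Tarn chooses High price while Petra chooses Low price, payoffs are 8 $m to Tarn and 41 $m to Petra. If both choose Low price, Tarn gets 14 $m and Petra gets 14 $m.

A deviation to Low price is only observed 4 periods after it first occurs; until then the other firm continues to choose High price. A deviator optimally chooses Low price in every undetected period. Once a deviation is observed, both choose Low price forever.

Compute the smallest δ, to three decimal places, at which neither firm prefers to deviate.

Deviating for the 4 undetected periods gains 41−31 = 10 per period over cooperation, then loses 31−14 = 17 per period forever once punishment starts.
Gain: 10(1 + δ + … + δ^3); loss: 17·δ^4/(1−δ).
No profitable deviation ⇔ 10(1−δ^4) ≤ 17·δ^4, i.e. δ^4 ≥ 10/(10+17) = 10/27.
Hence δ ≥ (10/27)^(1/4) ≈ 0.780.

0.780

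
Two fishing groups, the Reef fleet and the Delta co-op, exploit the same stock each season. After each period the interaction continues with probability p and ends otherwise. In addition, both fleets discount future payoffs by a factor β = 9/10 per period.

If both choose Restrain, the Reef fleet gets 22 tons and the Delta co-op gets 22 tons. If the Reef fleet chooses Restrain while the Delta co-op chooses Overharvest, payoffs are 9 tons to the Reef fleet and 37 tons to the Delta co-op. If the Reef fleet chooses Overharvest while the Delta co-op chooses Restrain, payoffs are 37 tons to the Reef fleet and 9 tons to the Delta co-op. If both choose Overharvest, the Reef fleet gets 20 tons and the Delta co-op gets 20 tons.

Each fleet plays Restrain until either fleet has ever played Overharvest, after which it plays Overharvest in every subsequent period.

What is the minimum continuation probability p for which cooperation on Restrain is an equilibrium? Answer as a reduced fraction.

Expected continuation weight on next period's payoff is β·p = 9/10·p, which plays the role of the discount factor.
Cooperation requires 9/10·p ≥ (37−22)/(37−20) = 15/17, hence p ≥ 50/51.

50/51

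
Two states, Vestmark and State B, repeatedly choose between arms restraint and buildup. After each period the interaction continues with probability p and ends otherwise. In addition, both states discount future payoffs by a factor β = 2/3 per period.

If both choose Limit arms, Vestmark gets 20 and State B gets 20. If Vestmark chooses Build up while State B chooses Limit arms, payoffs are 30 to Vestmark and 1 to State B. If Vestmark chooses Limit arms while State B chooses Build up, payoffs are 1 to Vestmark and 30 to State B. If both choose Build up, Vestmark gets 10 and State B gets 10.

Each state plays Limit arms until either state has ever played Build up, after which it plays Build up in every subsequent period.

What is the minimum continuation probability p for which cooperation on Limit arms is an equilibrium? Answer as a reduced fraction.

With continuation probability p and discount β, the effective per-period discount factor is βp.
Grim-trigger IC: βp ≥ (30−20)/(30−10) = 1/2.
So p ≥ (1/2)/(2/3) = 3/4.

3/4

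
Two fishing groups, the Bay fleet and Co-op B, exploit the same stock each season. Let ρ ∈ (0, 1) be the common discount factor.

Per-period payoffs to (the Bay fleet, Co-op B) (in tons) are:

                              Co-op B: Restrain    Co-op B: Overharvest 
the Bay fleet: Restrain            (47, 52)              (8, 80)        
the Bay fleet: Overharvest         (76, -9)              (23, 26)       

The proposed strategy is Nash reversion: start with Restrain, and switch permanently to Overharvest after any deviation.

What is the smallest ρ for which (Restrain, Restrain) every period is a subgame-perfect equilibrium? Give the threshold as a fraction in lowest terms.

For the Bay fleet: deviation gain 76−47 = 29, per-period punishment loss 47−23 = 24. IC gives ρ ≥ 29/53.
For Co-op B: gain 28, loss 26 per period, so ρ ≥ 28/54 = 14/27.
The tighter constraint is the Bay fleet's, so cooperation needs ρ ≥ 29/53.

29/53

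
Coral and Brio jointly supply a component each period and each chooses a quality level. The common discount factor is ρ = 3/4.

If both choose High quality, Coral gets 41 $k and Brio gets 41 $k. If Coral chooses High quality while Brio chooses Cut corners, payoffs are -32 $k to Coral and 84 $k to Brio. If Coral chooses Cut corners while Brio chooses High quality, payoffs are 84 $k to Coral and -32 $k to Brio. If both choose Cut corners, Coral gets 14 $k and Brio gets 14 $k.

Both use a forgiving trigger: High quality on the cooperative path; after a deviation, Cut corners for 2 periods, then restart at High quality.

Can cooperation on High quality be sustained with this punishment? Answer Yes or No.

No

A one-shot deviation gives 84 now, then 14 for 2 periods, then back to 41.
Gain from deviating: (84−41) today; loss: (41−14) in each of the next 2 periods.
No-deviation condition: (41−14)(ρ+…+ρ^2) ≥ 84−41, i.e. ρ+…+ρ^2 ≥ 43/27.
At ρ = 3/4: ρ+…+ρ^2 = 1.3125 < 1.5926.
So cooperation is not sustainable.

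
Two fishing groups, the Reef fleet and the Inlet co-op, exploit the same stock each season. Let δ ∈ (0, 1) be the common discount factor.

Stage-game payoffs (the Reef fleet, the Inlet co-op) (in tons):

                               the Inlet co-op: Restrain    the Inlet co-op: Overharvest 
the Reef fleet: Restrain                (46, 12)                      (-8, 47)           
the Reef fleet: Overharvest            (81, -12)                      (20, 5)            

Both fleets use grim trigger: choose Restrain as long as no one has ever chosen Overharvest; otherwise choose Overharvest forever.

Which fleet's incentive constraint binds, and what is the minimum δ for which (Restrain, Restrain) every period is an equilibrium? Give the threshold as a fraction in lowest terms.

the Reef fleet's threshold: (81−46)/(81−20) = 35/61.
the Inlet co-op's threshold: (47−12)/(47−5) = 5/6.
35/61 < 5/6, so the Inlet co-op binds and δ* = 5/6.

the Inlet co-op; δ ≥ 5/6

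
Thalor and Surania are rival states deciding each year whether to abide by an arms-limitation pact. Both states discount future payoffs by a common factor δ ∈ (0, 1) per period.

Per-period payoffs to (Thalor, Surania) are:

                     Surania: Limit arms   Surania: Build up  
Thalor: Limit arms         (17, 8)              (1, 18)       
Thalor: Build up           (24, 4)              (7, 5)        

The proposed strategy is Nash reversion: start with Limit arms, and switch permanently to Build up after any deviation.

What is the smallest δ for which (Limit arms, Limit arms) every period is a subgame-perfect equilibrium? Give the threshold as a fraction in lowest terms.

10/13

Thalor's threshold: (24−17)/(24−7) = 7/17.
Surania's threshold: (18−8)/(18−5) = 10/13.
7/17 < 10/13, so Surania binds and δ* = 10/13.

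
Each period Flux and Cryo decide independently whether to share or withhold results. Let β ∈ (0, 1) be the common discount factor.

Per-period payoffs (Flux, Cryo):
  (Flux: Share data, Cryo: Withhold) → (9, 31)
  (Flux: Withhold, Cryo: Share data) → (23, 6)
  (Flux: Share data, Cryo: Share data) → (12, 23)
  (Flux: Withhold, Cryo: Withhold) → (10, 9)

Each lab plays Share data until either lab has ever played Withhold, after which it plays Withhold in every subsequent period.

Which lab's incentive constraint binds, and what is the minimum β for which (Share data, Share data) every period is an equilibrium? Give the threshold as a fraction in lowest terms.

Flux; β ≥ 11/13

For Flux: deviation gain 23−12 = 11, per-period punishment loss 12−10 = 2. IC gives β ≥ 11/13.
For Cryo: gain 8, loss 14 per period, so β ≥ 8/22 = 4/11.
The tighter constraint is Flux's, so cooperation needs β ≥ 11/13.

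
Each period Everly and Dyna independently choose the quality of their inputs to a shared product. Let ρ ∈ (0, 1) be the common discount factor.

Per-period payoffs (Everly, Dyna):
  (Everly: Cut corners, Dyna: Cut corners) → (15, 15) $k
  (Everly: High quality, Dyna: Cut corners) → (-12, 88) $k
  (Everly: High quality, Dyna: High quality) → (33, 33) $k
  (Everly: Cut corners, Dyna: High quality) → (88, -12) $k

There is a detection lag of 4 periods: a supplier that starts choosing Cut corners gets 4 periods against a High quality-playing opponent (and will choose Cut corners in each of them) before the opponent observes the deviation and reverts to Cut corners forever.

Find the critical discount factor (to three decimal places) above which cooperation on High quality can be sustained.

0.932

A deviator earns 88 for 4 periods, then 15 forever; cooperating earns 33 forever. Multiplying the IC by (1−ρ):
33 ≥ 88(1−ρ^4) + 15ρ^4, so 73·ρ^4 ≥ 55 and ρ^4 ≥ 55/73.
ρ ≥ (55/73)^(1/4) ≈ 0.932.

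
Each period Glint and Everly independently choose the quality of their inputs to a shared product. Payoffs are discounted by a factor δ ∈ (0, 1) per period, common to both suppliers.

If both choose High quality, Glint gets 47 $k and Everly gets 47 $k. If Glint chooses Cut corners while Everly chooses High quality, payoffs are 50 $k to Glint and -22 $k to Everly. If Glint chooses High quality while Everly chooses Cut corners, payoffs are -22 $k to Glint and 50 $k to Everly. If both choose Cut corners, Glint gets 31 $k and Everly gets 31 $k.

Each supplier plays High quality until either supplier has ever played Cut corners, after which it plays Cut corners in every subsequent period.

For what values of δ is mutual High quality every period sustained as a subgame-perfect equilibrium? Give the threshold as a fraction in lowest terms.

3/19

Under grim trigger the critical discount factor is (T−C)/(T−P) with T = 50, C = 47, P = 31.
δ* = (50−47)/(50−31) = 3/19.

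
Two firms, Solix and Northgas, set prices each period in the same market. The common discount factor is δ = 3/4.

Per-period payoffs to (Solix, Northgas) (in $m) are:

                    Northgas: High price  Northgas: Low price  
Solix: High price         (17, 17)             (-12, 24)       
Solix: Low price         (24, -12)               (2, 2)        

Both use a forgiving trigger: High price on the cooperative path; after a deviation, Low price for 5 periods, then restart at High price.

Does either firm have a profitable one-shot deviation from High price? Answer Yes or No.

No

A one-shot deviation gives 24 now, then 2 for 5 periods, then back to 17.
Gain from deviating: (24−17) today; loss: (17−2) in each of the next 5 periods.
No-deviation condition: (17−2)(δ+…+δ^5) ≥ 24−17, i.e. δ+…+δ^5 ≥ 7/15.
At δ = 3/4: δ+…+δ^5 = 2.2881 ≥ 0.4667.
So cooperation is sustainable.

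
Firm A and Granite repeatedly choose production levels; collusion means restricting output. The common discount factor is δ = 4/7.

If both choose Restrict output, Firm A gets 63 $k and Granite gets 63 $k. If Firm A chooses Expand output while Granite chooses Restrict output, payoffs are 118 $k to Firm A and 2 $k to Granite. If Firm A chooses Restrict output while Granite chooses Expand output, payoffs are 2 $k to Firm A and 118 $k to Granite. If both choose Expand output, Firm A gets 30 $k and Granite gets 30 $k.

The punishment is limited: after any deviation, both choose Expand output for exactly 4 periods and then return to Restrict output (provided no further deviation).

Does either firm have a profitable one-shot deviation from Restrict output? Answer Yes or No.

Yes

Comparing payoff streams over the 5 periods until play realigns: cooperate → 63(1+δ+…+δ^4); deviate → 118 + 30(δ+…+δ^4).
Cooperation is sustained iff (63−30)(δ+…+δ^4) ≥ 118−63.
δ+…+δ^4 = 4/7·(1−(4/7)^4)/(1−4/7) = 1.1912, and (118−63)/(63−30) = 1.6667.
1.1912 < 1.6667, so cooperation is not sustainable.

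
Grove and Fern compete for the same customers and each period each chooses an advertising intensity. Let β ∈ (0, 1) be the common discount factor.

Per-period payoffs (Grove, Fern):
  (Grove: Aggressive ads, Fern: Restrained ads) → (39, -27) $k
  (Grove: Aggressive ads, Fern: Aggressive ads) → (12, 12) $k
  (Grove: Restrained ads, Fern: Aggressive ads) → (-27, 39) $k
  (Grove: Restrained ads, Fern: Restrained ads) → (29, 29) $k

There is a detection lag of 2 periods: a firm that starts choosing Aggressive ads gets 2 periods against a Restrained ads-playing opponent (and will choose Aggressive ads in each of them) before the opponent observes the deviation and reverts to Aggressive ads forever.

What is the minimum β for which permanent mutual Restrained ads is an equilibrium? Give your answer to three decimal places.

A deviator earns 39 for 2 periods, then 12 forever; cooperating earns 29 forever. Multiplying the IC by (1−β):
29 ≥ 39(1−β^2) + 12β^2, so 27·β^2 ≥ 10 and β^2 ≥ 10/27.
β ≥ (10/27)^(1/2) ≈ 0.609.

0.609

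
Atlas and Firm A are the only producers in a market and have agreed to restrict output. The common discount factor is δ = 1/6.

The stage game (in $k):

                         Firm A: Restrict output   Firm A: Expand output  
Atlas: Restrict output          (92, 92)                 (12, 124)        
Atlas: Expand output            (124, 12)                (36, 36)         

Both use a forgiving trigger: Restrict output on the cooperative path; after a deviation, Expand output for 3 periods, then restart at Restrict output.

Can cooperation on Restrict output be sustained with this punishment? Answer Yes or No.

IC: δ+…+δ^3 ≥ (124−92)/(92−36) = 4/7.
At δ = 1/6: partial sum = 0.1991 < 0.5714. Cooperation not sustainable.

No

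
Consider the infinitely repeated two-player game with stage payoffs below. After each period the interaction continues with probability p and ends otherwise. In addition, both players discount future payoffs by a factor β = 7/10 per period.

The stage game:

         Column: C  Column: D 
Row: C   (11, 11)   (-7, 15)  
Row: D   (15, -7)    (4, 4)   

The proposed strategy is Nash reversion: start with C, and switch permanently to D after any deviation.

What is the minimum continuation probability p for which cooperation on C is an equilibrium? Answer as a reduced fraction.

With continuation probability p and discount β, the effective per-period discount factor is βp.
Grim-trigger IC: βp ≥ (15−11)/(15−4) = 4/11.
So p ≥ (4/11)/(7/10) = 40/77.

40/77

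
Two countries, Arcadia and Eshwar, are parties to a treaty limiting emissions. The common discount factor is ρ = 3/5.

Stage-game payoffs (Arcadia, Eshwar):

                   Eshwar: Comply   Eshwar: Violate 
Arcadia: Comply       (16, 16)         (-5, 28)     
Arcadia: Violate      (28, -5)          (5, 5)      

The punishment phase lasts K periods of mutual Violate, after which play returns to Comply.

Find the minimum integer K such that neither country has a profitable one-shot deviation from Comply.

Need Σ_{k=1}^{K} ρ^k ≥ (28−16)/(16−5) = 1.0909 at ρ = 3/5.
At K = 2 the sum is 0.9600 < 1.0909; at K = 3 it is 1.1760 ≥ 1.0909.
So the minimum punishment length is K = 3.

3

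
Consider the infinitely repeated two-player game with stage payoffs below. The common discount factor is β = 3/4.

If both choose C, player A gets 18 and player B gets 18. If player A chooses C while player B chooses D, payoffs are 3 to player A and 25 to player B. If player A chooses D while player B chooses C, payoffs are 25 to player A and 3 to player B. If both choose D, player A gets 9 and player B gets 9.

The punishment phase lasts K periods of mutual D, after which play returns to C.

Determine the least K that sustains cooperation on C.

IC: β(1−β^K)/(1−β) ≥ (25−18)/(18−9) = 7/9.
With β = 3/4: need 1 − β^K ≥ 7/9·(1−3/4)/(3/4), i.e. β^K ≤ 0.7407.
Since (3/4)^1 = 0.7500 and (3/4)^2 = 0.5625, the smallest such K is 2.

2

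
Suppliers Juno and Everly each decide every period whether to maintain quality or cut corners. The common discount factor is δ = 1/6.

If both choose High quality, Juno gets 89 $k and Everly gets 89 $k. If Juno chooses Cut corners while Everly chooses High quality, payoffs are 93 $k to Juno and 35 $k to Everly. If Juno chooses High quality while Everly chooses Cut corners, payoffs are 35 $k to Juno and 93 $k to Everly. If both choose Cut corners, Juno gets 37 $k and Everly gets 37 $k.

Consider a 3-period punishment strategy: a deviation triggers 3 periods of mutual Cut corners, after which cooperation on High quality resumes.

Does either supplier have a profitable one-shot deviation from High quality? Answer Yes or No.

No

IC: δ+…+δ^3 ≥ (93−89)/(89−37) = 1/13.
At δ = 1/6: partial sum = 0.1991 ≥ 0.0769. Cooperation sustainable.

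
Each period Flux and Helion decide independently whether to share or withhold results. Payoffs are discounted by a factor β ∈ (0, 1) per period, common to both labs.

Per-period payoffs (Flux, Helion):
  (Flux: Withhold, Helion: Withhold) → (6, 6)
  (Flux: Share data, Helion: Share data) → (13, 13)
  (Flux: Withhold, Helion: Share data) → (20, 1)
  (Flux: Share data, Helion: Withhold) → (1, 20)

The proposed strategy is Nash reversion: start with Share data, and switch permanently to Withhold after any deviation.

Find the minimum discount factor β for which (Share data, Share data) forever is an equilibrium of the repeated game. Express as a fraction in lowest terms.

Under grim trigger the critical discount factor is (T−C)/(T−P) with T = 20, C = 13, P = 6.
β* = (20−13)/(20−6) = 7/14 = 1/2.

1/2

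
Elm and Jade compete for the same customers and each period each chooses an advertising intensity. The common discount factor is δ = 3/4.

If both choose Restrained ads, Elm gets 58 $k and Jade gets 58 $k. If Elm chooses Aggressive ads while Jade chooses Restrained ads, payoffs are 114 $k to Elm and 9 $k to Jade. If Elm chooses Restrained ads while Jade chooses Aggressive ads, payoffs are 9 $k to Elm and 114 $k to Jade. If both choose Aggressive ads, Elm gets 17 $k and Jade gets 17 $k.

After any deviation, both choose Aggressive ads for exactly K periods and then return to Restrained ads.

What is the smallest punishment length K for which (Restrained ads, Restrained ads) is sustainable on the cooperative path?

IC: δ(1−δ^K)/(1−δ) ≥ (114−58)/(58−17) = 56/41.
With δ = 3/4: need 1 − δ^K ≥ 56/41·(1−3/4)/(3/4), i.e. δ^K ≤ 0.5447.
Since (3/4)^2 = 0.5625 and (3/4)^3 = 0.4219, the smallest such K is 3.

3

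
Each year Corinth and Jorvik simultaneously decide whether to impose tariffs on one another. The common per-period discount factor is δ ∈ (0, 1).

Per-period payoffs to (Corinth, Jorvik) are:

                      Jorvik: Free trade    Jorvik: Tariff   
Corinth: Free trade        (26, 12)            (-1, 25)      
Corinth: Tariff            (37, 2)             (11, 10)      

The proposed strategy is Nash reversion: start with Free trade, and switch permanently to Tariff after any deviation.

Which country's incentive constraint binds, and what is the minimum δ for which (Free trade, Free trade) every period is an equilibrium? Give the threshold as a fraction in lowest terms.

For Corinth: deviation gain 37−26 = 11, per-period punishment loss 26−11 = 15. IC gives δ ≥ 11/26.
For Jorvik: gain 13, loss 2 per period, so δ ≥ 13/15.
The tighter constraint is Jorvik's, so cooperation needs δ ≥ 13/15.

Jorvik; δ ≥ 13/15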